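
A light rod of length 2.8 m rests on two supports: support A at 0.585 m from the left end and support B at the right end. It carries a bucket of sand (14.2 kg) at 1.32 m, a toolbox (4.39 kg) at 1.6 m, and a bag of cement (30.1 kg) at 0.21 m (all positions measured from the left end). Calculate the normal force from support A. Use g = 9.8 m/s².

R_A ≈ 461 N

Take moments about support B.
Bucket of sand: 14.2 × 9.8 = 139.2 N down at 1.32 m → arm 1.48 m, τ = 139.2 × 1.48 = 206 N·m counterclockwise.
Toolbox: 4.39 × 9.8 = 43.02 N down at 1.6 m → arm 1.2 m, τ = 43.02 × 1.2 = 51.62 N·m counterclockwise.
Bag of cement: 30.1 × 9.8 = 295 N down at 0.21 m → arm 2.59 m, τ = 295 × 2.59 = 764 N·m counterclockwise.
Net load moment about support B = 1022 N·m counterclockwise.
Reaction R at support A is upward at 0.585 m, arm 2.215 m → moment R × 2.215 clockwise.
Στ = 0 ⇒ R × 2.215 = 1022 ⇒ R = 461 N.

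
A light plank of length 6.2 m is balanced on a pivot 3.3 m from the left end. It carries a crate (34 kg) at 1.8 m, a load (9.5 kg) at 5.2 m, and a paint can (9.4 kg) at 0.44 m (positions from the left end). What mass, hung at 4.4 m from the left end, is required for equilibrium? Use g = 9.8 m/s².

Sum moments about the pivot (at 3.3 m from the left end) (the support reaction has zero arm there).
Crate: 34 × 9.8 = 333.2 N down at 1.8 m → arm 1.5 m, τ = 333.2 × 1.5 = 499.8 N·m counterclockwise.
Load: 9.5 × 9.8 = 93.1 N down at 5.2 m → arm 1.9 m, τ = 93.1 × 1.9 = 176.9 N·m clockwise.
Paint can: 9.4 × 9.8 = 92.12 N down at 0.44 m → arm 2.86 m, τ = 92.12 × 2.86 = 263.5 N·m counterclockwise.
Net moment of known loads = 586.4 N·m counterclockwise.
An unknown mass m at 4.4 m has arm 1.1 m; its moment is m·g·1.1 clockwise.
Στ = 0 ⇒ m × 9.8 × 1.1 = 586.4 ⇒ m = 586.4 / (9.8 × 1.1) = 54.4 kg.

m ≈ 54.4 kg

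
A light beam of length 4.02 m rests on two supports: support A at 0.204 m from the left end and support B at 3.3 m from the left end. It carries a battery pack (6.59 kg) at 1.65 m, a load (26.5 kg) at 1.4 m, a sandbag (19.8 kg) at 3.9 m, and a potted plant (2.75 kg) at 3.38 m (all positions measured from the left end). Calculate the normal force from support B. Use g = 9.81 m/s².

Choose support A as the axis so its reaction then has zero moment arm.
Battery pack: 6.59 × 9.81 = 64.65 N down at 1.65 m → arm 1.446 m, τ = 64.65 × 1.446 = 93.48 N·m clockwise.
Load: 26.5 × 9.81 = 260 N down at 1.4 m → arm 1.196 m, τ = 260 × 1.196 = 311 N·m clockwise.
Sandbag: 19.8 × 9.81 = 194.2 N down at 3.9 m → arm 3.696 m, τ = 194.2 × 3.696 = 717.8 N·m clockwise.
Potted plant: 2.75 × 9.81 = 26.98 N down at 3.38 m → arm 3.176 m, τ = 26.98 × 3.176 = 85.69 N·m clockwise.
Net load moment about support A = 1208 N·m clockwise.
Reaction R at support B is upward at 3.3 m, arm 3.096 m → moment R × 3.096 counterclockwise.
Setting net torque to zero: R × 3.096 = 1208 → R = 390 N.

R_B ≈ 390 N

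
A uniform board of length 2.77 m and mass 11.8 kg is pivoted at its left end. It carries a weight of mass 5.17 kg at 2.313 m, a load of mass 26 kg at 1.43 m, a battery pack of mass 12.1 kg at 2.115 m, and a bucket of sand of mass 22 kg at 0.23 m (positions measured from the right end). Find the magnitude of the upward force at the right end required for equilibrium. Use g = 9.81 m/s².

F ≈ 416 N

Take moments about the left end.
Beam weight: 11.8 × 9.81 = 115.8 N down at 1.385 m → arm 1.385 m, τ = 115.8 × 1.385 = 160.4 N·m clockwise.
Weight: 5.17 × 9.81 = 50.72 N down at 2.313 m → arm 0.457 m, τ = 50.72 × 0.457 = 23.18 N·m clockwise.
Load: 26 × 9.81 = 255.1 N down at 1.43 m → arm 1.34 m, τ = 255.1 × 1.34 = 341.8 N·m clockwise.
Battery pack: 12.1 × 9.81 = 118.7 N down at 2.115 m → arm 0.655 m, τ = 118.7 × 0.655 = 77.75 N·m clockwise.
Bucket of sand: 22 × 9.81 = 215.8 N down at 0.23 m → arm 2.54 m, τ = 215.8 × 2.54 = 548.1 N·m clockwise.
Net moment of the loads = 1151 N·m clockwise.
The upward force F acts at the right end, arm 2.77 m, giving F × 2.77 counterclockwise.
Balancing moments: F × 2.77 = 1151, giving F = 1151 / 2.77 = 416 N.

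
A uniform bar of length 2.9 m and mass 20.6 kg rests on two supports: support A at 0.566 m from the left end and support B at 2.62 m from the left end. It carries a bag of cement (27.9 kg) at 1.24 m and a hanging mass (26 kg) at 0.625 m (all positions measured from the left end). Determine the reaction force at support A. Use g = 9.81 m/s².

Take moments about support B.
Beam weight: 20.6 × 9.81 = 202.1 N down at 1.45 m → arm 1.17 m, τ = 202.1 × 1.17 = 236.5 N·m counterclockwise.
Bag of cement: 27.9 × 9.81 = 273.7 N down at 1.24 m → arm 1.38 m, τ = 273.7 × 1.38 = 377.7 N·m counterclockwise.
Hanging mass: 26 × 9.81 = 255.1 N down at 0.625 m → arm 1.995 m, τ = 255.1 × 1.995 = 508.9 N·m counterclockwise.
Net load moment about support B = 1123 N·m counterclockwise.
Reaction R at support A is upward at 0.566 m, arm 2.054 m → moment R × 2.054 clockwise.
For rotational equilibrium, R × 2.054 = 1123, so R = 547 N.

R_A ≈ 547 N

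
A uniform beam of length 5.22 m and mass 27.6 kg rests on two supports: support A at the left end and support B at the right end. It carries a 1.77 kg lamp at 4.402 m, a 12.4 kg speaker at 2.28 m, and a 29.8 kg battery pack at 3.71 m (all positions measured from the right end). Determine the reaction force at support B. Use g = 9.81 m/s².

R_B ≈ 291 N

Sum moments about support A (its reaction then has zero moment arm).
Beam weight: 27.6 × 9.81 = 270.8 N down at 2.61 m → arm 2.61 m, τ = 270.8 × 2.61 = 706.8 N·m clockwise.
Lamp: 1.77 × 9.81 = 17.36 N down at 4.402 m → arm 0.818 m, τ = 17.36 × 0.818 = 14.2 N·m clockwise.
Speaker: 12.4 × 9.81 = 121.6 N down at 2.28 m → arm 2.94 m, τ = 121.6 × 2.94 = 357.5 N·m clockwise.
Battery pack: 29.8 × 9.81 = 292.3 N down at 3.71 m → arm 1.51 m, τ = 292.3 × 1.51 = 441.4 N·m clockwise.
Net load moment about support A = 1520 N·m clockwise.
Reaction R at support B is upward at 0 m, arm 5.22 m → moment R × 5.22 counterclockwise.
Setting net torque to zero: R × 5.22 = 1520 → R = 291 N.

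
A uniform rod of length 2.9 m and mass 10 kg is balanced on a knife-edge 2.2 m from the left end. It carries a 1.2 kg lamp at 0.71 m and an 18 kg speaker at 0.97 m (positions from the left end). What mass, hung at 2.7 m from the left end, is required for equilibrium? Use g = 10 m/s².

m ≈ 62.9 kg

Take moments about the knife-edge (at 2.2 m from the left end).
Beam weight: 10 × 10 = 100 N down at 1.45 m → arm 0.75 m, τ = 100 × 0.75 = 75 N·m counterclockwise.
Lamp: 1.2 × 10 = 12 N down at 0.71 m → arm 1.49 m, τ = 12 × 1.49 = 17.88 N·m counterclockwise.
Speaker: 18 × 10 = 180 N down at 0.97 m → arm 1.23 m, τ = 180 × 1.23 = 221.4 N·m counterclockwise.
Net moment of known loads = 314.3 N·m counterclockwise.
An unknown mass m at 2.7 m has arm 0.5 m; its moment is m·g·0.5 clockwise.
Στ = 0 ⇒ m × 10 × 0.5 = 314.3 ⇒ m = 314.3 / (10 × 0.5) = 62.9 kg.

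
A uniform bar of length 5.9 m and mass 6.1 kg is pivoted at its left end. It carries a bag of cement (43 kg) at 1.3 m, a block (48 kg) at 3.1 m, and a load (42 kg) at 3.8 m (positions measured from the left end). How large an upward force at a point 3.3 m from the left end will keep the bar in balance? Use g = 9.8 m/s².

F ≈ 1140 N

Take moments about the left end.
Beam weight: 6.1 × 9.8 = 59.78 N down at 2.95 m → arm 2.95 m, τ = 59.78 × 2.95 = 176.4 N·m clockwise.
Bag of cement: 43 × 9.8 = 421.4 N down at 1.3 m → arm 1.3 m, τ = 421.4 × 1.3 = 547.8 N·m clockwise.
Block: 48 × 9.8 = 470.4 N down at 3.1 m → arm 3.1 m, τ = 470.4 × 3.1 = 1458 N·m clockwise.
Load: 42 × 9.8 = 411.6 N down at 3.8 m → arm 3.8 m, τ = 411.6 × 3.8 = 1564 N·m clockwise.
Net moment of the loads = 3746 N·m clockwise.
The upward force F acts at a point 3.3 m from the left end, arm 3.3 m, giving F × 3.3 counterclockwise.
Στ = 0 ⇒ F × 3.3 = 3746 ⇒ F = 3746 / 3.3 = 1140 N.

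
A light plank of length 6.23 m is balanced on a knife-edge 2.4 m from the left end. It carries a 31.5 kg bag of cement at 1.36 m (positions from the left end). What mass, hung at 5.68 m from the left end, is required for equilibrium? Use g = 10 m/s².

Take moments about the knife-edge (at 2.4 m from the left end).
Bag of cement: 31.5 × 10 = 315 N down at 1.36 m → arm 1.04 m, τ = 315 × 1.04 = 327.6 N·m counterclockwise.
Net moment of known loads = 327.6 N·m counterclockwise.
An unknown mass m at 5.68 m has arm 3.28 m; its moment is m·g·3.28 clockwise.
Balancing moments: m × 10 × 3.28 = 327.6, giving m = 327.6 / (10 × 3.28) = 9.99 kg.

m ≈ 9.99 kg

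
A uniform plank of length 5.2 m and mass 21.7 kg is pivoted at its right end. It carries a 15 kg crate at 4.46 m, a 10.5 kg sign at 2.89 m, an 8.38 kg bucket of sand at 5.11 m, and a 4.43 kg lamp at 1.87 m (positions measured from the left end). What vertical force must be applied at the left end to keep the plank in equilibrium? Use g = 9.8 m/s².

F ≈ 202 N

Choose the right end as the axis so the unknown pivot reaction has zero arm there.
Beam weight: 21.7 × 9.8 = 212.7 N down at 2.6 m → arm 2.6 m, τ = 212.7 × 2.6 = 553 N·m counterclockwise.
Crate: 15 × 9.8 = 147 N down at 4.46 m → arm 0.74 m, τ = 147 × 0.74 = 108.8 N·m counterclockwise.
Sign: 10.5 × 9.8 = 102.9 N down at 2.89 m → arm 2.31 m, τ = 102.9 × 2.31 = 237.7 N·m counterclockwise.
Bucket of sand: 8.38 × 9.8 = 82.12 N down at 5.11 m → arm 0.09 m, τ = 82.12 × 0.09 = 7.391 N·m counterclockwise.
Lamp: 4.43 × 9.8 = 43.41 N down at 1.87 m → arm 3.33 m, τ = 43.41 × 3.33 = 144.6 N·m counterclockwise.
Net moment of the loads = 1051 N·m counterclockwise.
The upward force F acts at the left end, arm 5.2 m, giving F × 5.2 clockwise.
Balancing moments: F × 5.2 = 1051, giving F = 1051 / 5.2 = 202 N.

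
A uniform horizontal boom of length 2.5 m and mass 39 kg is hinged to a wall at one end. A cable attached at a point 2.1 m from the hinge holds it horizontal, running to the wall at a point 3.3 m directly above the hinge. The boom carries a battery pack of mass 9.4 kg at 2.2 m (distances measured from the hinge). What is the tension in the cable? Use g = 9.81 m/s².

T ≈ 384 N

Taking torques about the hinge:
Beam weight: 39 × 9.81 = 382.6 N down at 1.25 m → arm 1.25 m, τ = 382.6 × 1.25 = 478.2 N·m clockwise.
Battery pack: 9.4 × 9.81 = 92.21 N down at 2.2 m → arm 2.2 m, τ = 92.21 × 2.2 = 202.9 N·m clockwise.
Total clockwise load moment = 681.1 N·m.
The cable tension T acts at 2.1 m; only its component perpendicular to the boom, T sinθ, produces torque. sinθ = h/√(h²+d²) = 3.3/√(3.3²+2.1²) = 0.8437.
Στ = 0 ⇒ T × 2.1 × 0.8437 = 681.1 ⇒ T = 681.1 / 1.772 = 384 N.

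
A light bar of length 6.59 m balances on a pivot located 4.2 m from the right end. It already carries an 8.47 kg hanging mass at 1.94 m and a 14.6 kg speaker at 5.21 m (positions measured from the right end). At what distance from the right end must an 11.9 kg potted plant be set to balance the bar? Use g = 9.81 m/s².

Choose the pivot (at 4.2 m from the right end) as the axis so the support reaction has zero arm there.
Hanging mass: 8.47 × 9.81 = 83.09 N down at 1.94 m → arm 2.26 m, τ = 83.09 × 2.26 = 187.8 N·m clockwise.
Speaker: 14.6 × 9.81 = 143.2 N down at 5.21 m → arm 1.01 m, τ = 143.2 × 1.01 = 144.6 N·m counterclockwise.
Net moment of existing loads = 43.2 N·m clockwise.
The potted plant weighs 11.9 × 9.81 = 116.7 N and must supply an equal counterclockwise moment, so its lever arm about the pivot is 43.2 / 116.7 = 0.37 m.
That puts it at 4.2 + 0.37 = 4.57 m from the right end.

x ≈ 4.57 m from the right end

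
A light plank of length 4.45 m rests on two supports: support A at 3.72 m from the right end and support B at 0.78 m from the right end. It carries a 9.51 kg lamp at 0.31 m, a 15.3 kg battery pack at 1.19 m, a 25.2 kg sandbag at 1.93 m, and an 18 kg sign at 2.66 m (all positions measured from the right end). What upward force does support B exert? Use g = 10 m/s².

R_B ≈ 460 N

Sum moments about support A (its reaction then has zero moment arm).
Lamp: 9.51 × 10 = 95.1 N down at 0.31 m → arm 3.41 m, τ = 95.1 × 3.41 = 324.3 N·m clockwise.
Battery pack: 15.3 × 10 = 153 N down at 1.19 m → arm 2.53 m, τ = 153 × 2.53 = 387.1 N·m clockwise.
Sandbag: 25.2 × 10 = 252 N down at 1.93 m → arm 1.79 m, τ = 252 × 1.79 = 451.1 N·m clockwise.
Sign: 18 × 10 = 180 N down at 2.66 m → arm 1.06 m, τ = 180 × 1.06 = 190.8 N·m clockwise.
Net load moment about support A = 1353 N·m clockwise.
Reaction R at support B is upward at 0.78 m, arm 2.94 m → moment R × 2.94 counterclockwise.
Στ = 0 ⇒ R × 2.94 = 1353 ⇒ R = 460 N.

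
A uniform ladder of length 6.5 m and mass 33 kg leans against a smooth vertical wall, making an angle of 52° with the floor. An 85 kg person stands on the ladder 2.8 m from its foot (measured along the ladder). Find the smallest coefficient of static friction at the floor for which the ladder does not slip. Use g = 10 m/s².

Sum moments about the foot of the ladder (the floor normal and friction both act there and drop out).
Ladder weight 33×10 = 330 N acts at 3.25 m along the ladder; its horizontal arm is 3.25·cos52° = 2.001 m → τ = 660.3 N·m clockwise.
Person: 85×10 = 850 N at 2.8 m → arm 1.724 m → τ = 1465 N·m clockwise.
Wall normal N acts horizontally at the top; its moment arm is the height L sinθ = 6.5·sin52° = 5.122 m, counterclockwise.
Setting net torque to zero: N × 5.122 = 2125 → N = 414.9 N.
ΣFx = 0 ⇒ f = N_wall = 414.9 N. ΣFy = 0 ⇒ N_floor = 1180 N.
μ_min = f / N_floor = 414.9 / 1180 = 0.352.

μ_min ≈ 0.352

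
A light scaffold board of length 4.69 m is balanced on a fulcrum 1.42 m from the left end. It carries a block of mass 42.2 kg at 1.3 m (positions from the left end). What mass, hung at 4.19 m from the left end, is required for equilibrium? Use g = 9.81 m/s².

m ≈ 1.83 kg

Taking torques about the fulcrum (at 1.42 m from the left end):
Block: 42.2 × 9.81 = 414 N down at 1.3 m → arm 0.12 m, τ = 414 × 0.12 = 49.68 N·m counterclockwise.
Net moment of known loads = 49.68 N·m counterclockwise.
An unknown mass m at 4.19 m has arm 2.77 m; its moment is m·g·2.77 clockwise.
Setting net torque to zero: m × 9.81 × 2.77 = 49.68 → m = 49.68 / (9.81 × 2.77) = 1.83 kg.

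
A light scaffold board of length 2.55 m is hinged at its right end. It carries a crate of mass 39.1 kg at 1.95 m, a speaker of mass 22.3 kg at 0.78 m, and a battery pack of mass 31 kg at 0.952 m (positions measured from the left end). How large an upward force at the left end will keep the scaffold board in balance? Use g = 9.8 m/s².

Choose the right end as the axis so the unknown pivot reaction has zero arm there.
Crate: 39.1 × 9.8 = 383.2 N down at 1.95 m → arm 0.6 m, τ = 383.2 × 0.6 = 229.9 N·m counterclockwise.
Speaker: 22.3 × 9.8 = 218.5 N down at 0.78 m → arm 1.77 m, τ = 218.5 × 1.77 = 386.7 N·m counterclockwise.
Battery pack: 31 × 9.8 = 303.8 N down at 0.952 m → arm 1.598 m, τ = 303.8 × 1.598 = 485.5 N·m counterclockwise.
Net moment of the loads = 1102 N·m counterclockwise.
The upward force F acts at the left end, arm 2.55 m, giving F × 2.55 clockwise.
Balancing moments: F × 2.55 = 1102, giving F = 1102 / 2.55 = 432 N.

F ≈ 432 N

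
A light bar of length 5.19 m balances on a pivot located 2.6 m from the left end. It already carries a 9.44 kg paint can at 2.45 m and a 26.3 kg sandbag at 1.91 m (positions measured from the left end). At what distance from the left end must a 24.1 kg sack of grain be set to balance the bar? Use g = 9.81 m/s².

Taking torques about the pivot (at 2.6 m from the left end):
Paint can: 9.44 × 9.81 = 92.61 N down at 2.45 m → arm 0.15 m, τ = 92.61 × 0.15 = 13.89 N·m counterclockwise.
Sandbag: 26.3 × 9.81 = 258 N down at 1.91 m → arm 0.69 m, τ = 258 × 0.69 = 178 N·m counterclockwise.
Net moment of existing loads = 191.9 N·m counterclockwise.
The sack of grain weighs 24.1 × 9.81 = 236.4 N and must supply an equal clockwise moment, so its lever arm about the pivot is 191.9 / 236.4 = 0.812 m.
That puts it at 2.6 + 0.812 = 3.41 m from the left end.

x ≈ 3.41 m from the left end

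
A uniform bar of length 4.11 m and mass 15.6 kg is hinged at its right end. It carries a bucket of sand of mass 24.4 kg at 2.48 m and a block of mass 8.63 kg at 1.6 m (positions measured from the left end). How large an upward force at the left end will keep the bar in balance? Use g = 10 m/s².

F ≈ 227 N

Choose the right end as the axis so the unknown pivot reaction has zero arm there.
Beam weight: 15.6 × 10 = 156 N down at 2.055 m → arm 2.055 m, τ = 156 × 2.055 = 320.6 N·m counterclockwise.
Bucket of sand: 24.4 × 10 = 244 N down at 2.48 m → arm 1.63 m, τ = 244 × 1.63 = 397.7 N·m counterclockwise.
Block: 8.63 × 10 = 86.3 N down at 1.6 m → arm 2.51 m, τ = 86.3 × 2.51 = 216.6 N·m counterclockwise.
Net moment of the loads = 934.9 N·m counterclockwise.
The upward force F acts at the left end, arm 4.11 m, giving F × 4.11 clockwise.
For rotational equilibrium, F × 4.11 = 934.9, so F = 934.9 / 4.11 = 227 N.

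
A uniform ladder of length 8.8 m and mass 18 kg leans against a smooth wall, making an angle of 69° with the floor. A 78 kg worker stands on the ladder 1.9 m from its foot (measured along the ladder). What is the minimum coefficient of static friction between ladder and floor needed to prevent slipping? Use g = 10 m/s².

Taking torques about the foot of the ladder:
Ladder weight 18×10 = 180 N acts at 4.4 m along the ladder; its horizontal arm is 4.4·cos69° = 1.577 m → τ = 283.9 N·m clockwise.
Worker: 78×10 = 780 N at 1.9 m → arm 0.6809 m → τ = 531.1 N·m clockwise.
Wall normal N acts horizontally at the top; its moment arm is the height L sinθ = 8.8·sin69° = 8.216 m, counterclockwise.
Balancing moments: N × 8.216 = 815, giving N = 99.2 N.
ΣFx = 0 ⇒ f = N_wall = 99.2 N. ΣFy = 0 ⇒ N_floor = 960 N.
μ_min = f / N_floor = 99.2 / 960 = 0.103.

μ_min ≈ 0.103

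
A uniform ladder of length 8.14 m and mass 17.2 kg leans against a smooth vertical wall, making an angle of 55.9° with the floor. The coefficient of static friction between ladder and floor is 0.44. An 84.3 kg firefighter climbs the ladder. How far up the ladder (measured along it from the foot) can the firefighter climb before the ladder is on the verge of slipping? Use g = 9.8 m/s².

d ≈ 5.54 m

About the foot of the ladder:
Ladder weight 17.2×9.8 = 168.6 N acts at 4.07 m along the ladder; its horizontal arm is 4.07·cos55.9° = 2.282 m → τ = 384.7 N·m clockwise.
Firefighter weight 84.3×9.8 = 826.1 N at distance d → arm d·cos55.9° → τ = 826.1·d·0.5606 clockwise.
Wall normal N at the top has arm L sinθ = 6.74 m counterclockwise, so Στ = 0 gives N·6.74 = 384.7 + 463.1·d.
ΣFy = 0 ⇒ N_floor = 994.7 N, so the maximum friction is μ_s·N_floor = 0.44×994.7 = 437.7 N. ΣFx = 0 ⇒ N_wall = f, so at the slipping point N = 437.7 N.
Substituting: 437.7×6.74 = 384.7 + 463.1·d ⇒ d = (2950 − 384.7) / 463.1 = 5.54 m.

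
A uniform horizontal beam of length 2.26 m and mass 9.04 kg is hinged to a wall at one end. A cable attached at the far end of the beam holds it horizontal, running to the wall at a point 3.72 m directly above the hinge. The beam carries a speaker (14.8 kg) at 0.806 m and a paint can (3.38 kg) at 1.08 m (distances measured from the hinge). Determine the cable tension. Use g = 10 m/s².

T ≈ 134 N

Choose the hinge as the axis so the unknown hinge reaction has zero arm there.
Beam weight: 9.04 × 10 = 90.4 N down at 1.13 m → arm 1.13 m, τ = 90.4 × 1.13 = 102.2 N·m clockwise.
Speaker: 14.8 × 10 = 148 N down at 0.806 m → arm 0.806 m, τ = 148 × 0.806 = 119.3 N·m clockwise.
Paint can: 3.38 × 10 = 33.8 N down at 1.08 m → arm 1.08 m, τ = 33.8 × 1.08 = 36.5 N·m clockwise.
Total clockwise load moment = 258 N·m.
The cable tension T acts at 2.26 m; only its component perpendicular to the beam, T sinθ, produces torque. sinθ = h/√(h²+d²) = 3.72/√(3.72²+2.26²) = 0.8546.
Setting net torque to zero: T × 2.26 × 0.8546 = 258 → T = 258 / 1.931 = 134 N.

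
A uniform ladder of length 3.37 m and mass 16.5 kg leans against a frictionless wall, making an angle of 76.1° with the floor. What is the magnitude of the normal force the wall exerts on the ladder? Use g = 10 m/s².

N_wall ≈ 20.4 N

About the foot of the ladder:
Ladder weight 16.5×10 = 165 N acts at 1.685 m along the ladder; its horizontal arm is 1.685·cos76.1° = 0.4048 m → τ = 66.79 N·m clockwise.
Wall normal N acts horizontally at the top; its moment arm is the height L sinθ = 3.37·sin76.1° = 3.271 m, counterclockwise.
Setting net torque to zero: N × 3.271 = 66.79 → N = 20.4 N.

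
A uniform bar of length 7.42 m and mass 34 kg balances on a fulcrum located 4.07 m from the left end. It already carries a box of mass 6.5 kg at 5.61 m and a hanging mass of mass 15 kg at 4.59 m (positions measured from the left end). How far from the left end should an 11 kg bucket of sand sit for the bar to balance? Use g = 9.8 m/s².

Sum moments about the fulcrum (at 4.07 m from the left end) (the support reaction has zero arm there).
Beam weight: 34 × 9.8 = 333.2 N down at 3.71 m → arm 0.36 m, τ = 333.2 × 0.36 = 120 N·m counterclockwise.
Box: 6.5 × 9.8 = 63.7 N down at 5.61 m → arm 1.54 m, τ = 63.7 × 1.54 = 98.1 N·m clockwise.
Hanging mass: 15 × 9.8 = 147 N down at 4.59 m → arm 0.52 m, τ = 147 × 0.52 = 76.44 N·m clockwise.
Net moment of existing loads = 54.54 N·m clockwise.
The bucket of sand weighs 11 × 9.8 = 107.8 N and must supply an equal counterclockwise moment, so its lever arm about the fulcrum is 54.54 / 107.8 = 0.506 m.
That puts it at 4.07 − 0.506 = 3.56 m from the left end.

x ≈ 3.56 m from the left end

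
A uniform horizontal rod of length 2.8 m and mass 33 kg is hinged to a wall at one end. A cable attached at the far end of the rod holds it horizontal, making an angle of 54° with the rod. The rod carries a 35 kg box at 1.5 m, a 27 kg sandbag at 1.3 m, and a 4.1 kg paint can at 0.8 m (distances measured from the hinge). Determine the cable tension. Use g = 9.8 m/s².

T ≈ 593 N

Taking torques about the hinge:
Beam weight: 33 × 9.8 = 323.4 N down at 1.4 m → arm 1.4 m, τ = 323.4 × 1.4 = 452.8 N·m clockwise.
Box: 35 × 9.8 = 343 N down at 1.5 m → arm 1.5 m, τ = 343 × 1.5 = 514.5 N·m clockwise.
Sandbag: 27 × 9.8 = 264.6 N down at 1.3 m → arm 1.3 m, τ = 264.6 × 1.3 = 344 N·m clockwise.
Paint can: 4.1 × 9.8 = 40.18 N down at 0.8 m → arm 0.8 m, τ = 40.18 × 0.8 = 32.14 N·m clockwise.
Total clockwise load moment = 1343 N·m.
The cable tension T acts at 2.8 m; only its component perpendicular to the rod, T sinθ, produces torque. sin 54° = 0.809.
Στ = 0 ⇒ T × 2.8 × 0.809 = 1343 ⇒ T = 1343 / 2.265 = 593 N.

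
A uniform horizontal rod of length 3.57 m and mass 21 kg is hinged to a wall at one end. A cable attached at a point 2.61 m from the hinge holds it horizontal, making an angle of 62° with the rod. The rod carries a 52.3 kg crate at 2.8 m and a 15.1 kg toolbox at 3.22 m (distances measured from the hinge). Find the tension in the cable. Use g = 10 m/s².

T ≈ 1010 N

Sum moments about the hinge (the unknown hinge reaction has zero arm there).
Beam weight: 21 × 10 = 210 N down at 1.785 m → arm 1.785 m, τ = 210 × 1.785 = 374.8 N·m clockwise.
Crate: 52.3 × 10 = 523 N down at 2.8 m → arm 2.8 m, τ = 523 × 2.8 = 1464 N·m clockwise.
Toolbox: 15.1 × 10 = 151 N down at 3.22 m → arm 3.22 m, τ = 151 × 3.22 = 486.2 N·m clockwise.
Total clockwise load moment = 2325 N·m.
The cable tension T acts at 2.61 m; only its component perpendicular to the rod, T sinθ, produces torque. sin 62° = 0.8829.
Στ = 0 ⇒ T × 2.61 × 0.8829 = 2325 ⇒ T = 2325 / 2.304 = 1010 N.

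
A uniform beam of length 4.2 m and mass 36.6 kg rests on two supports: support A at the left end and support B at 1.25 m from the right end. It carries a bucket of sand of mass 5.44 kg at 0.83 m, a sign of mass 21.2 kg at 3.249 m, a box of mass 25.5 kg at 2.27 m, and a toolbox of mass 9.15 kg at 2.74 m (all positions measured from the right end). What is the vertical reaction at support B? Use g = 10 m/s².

R_B ≈ 603 N

Taking torques about support A:
Beam weight: 36.6 × 10 = 366 N down at 2.1 m → arm 2.1 m, τ = 366 × 2.1 = 768.6 N·m clockwise.
Bucket of sand: 5.44 × 10 = 54.4 N down at 0.83 m → arm 3.37 m, τ = 54.4 × 3.37 = 183.3 N·m clockwise.
Sign: 21.2 × 10 = 212 N down at 3.249 m → arm 0.951 m, τ = 212 × 0.951 = 201.6 N·m clockwise.
Box: 25.5 × 10 = 255 N down at 2.27 m → arm 1.93 m, τ = 255 × 1.93 = 492.1 N·m clockwise.
Toolbox: 9.15 × 10 = 91.5 N down at 2.74 m → arm 1.46 m, τ = 91.5 × 1.46 = 133.6 N·m clockwise.
Net load moment about support A = 1779 N·m clockwise.
Reaction R at support B is upward at 1.25 m, arm 2.95 m → moment R × 2.95 counterclockwise.
Setting net torque to zero: R × 2.95 = 1779 → R = 603 N.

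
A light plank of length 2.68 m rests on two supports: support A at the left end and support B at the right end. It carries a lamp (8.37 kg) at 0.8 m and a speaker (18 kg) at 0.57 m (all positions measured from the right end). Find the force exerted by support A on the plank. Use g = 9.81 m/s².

R_A ≈ 62.1 N

Choose support B as the axis so its reaction then has zero moment arm.
Lamp: 8.37 × 9.81 = 82.11 N down at 0.8 m → arm 0.8 m, τ = 82.11 × 0.8 = 65.69 N·m counterclockwise.
Speaker: 18 × 9.81 = 176.6 N down at 0.57 m → arm 0.57 m, τ = 176.6 × 0.57 = 100.7 N·m counterclockwise.
Net load moment about support B = 166.4 N·m counterclockwise.
Reaction R at support A is upward at 2.68 m, arm 2.68 m → moment R × 2.68 clockwise.
Στ = 0 ⇒ R × 2.68 = 166.4 ⇒ R = 62.1 N.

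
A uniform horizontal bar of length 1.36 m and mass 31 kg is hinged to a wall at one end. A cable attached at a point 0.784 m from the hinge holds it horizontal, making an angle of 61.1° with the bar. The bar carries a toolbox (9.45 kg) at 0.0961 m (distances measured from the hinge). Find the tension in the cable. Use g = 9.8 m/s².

Sum moments about the hinge (the unknown hinge reaction has zero arm there).
Beam weight: 31 × 9.8 = 303.8 N down at 0.68 m → arm 0.68 m, τ = 303.8 × 0.68 = 206.6 N·m clockwise.
Toolbox: 9.45 × 9.8 = 92.61 N down at 0.0961 m → arm 0.0961 m, τ = 92.61 × 0.0961 = 8.9 N·m clockwise.
Total clockwise load moment = 215.5 N·m.
The cable tension T acts at 0.784 m; only its component perpendicular to the bar, T sinθ, produces torque. sin 61.1° = 0.8755.
For rotational equilibrium, T × 0.784 × 0.8755 = 215.5, so T = 215.5 / 0.6864 = 314 N.

T ≈ 314 N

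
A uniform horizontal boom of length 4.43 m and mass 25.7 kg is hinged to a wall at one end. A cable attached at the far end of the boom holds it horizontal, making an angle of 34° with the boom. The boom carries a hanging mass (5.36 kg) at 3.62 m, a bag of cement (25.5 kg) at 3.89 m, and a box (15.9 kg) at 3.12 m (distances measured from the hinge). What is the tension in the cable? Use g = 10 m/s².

Take moments about the hinge.
Beam weight: 25.7 × 10 = 257 N down at 2.215 m → arm 2.215 m, τ = 257 × 2.215 = 569.3 N·m clockwise.
Hanging mass: 5.36 × 10 = 53.6 N down at 3.62 m → arm 3.62 m, τ = 53.6 × 3.62 = 194 N·m clockwise.
Bag of cement: 25.5 × 10 = 255 N down at 3.89 m → arm 3.89 m, τ = 255 × 3.89 = 992 N·m clockwise.
Box: 15.9 × 10 = 159 N down at 3.12 m → arm 3.12 m, τ = 159 × 3.12 = 496.1 N·m clockwise.
Total clockwise load moment = 2251 N·m.
The cable tension T acts at 4.43 m; only its component perpendicular to the boom, T sinθ, produces torque. sin 34° = 0.5592.
For rotational equilibrium, T × 4.43 × 0.5592 = 2251, so T = 2251 / 2.477 = 909 N.

T ≈ 909 N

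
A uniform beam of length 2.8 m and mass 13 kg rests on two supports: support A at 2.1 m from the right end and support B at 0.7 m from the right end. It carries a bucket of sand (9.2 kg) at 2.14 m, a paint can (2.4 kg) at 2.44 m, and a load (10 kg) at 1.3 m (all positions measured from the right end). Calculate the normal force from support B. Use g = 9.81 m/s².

Sum moments about support A (its reaction then has zero moment arm).
Beam weight: 13 × 9.81 = 127.5 N down at 1.4 m → arm 0.7 m, τ = 127.5 × 0.7 = 89.25 N·m clockwise.
Bucket of sand: 9.2 × 9.81 = 90.25 N down at 2.14 m → arm 0.04 m, τ = 90.25 × 0.04 = 3.61 N·m counterclockwise.
Paint can: 2.4 × 9.81 = 23.54 N down at 2.44 m → arm 0.34 m, τ = 23.54 × 0.34 = 8.004 N·m counterclockwise.
Load: 10 × 9.81 = 98.1 N down at 1.3 m → arm 0.8 m, τ = 98.1 × 0.8 = 78.48 N·m clockwise.
Net load moment about support A = 156.1 N·m clockwise.
Reaction R at support B is upward at 0.7 m, arm 1.4 m → moment R × 1.4 counterclockwise.
For rotational equilibrium, R × 1.4 = 156.1, so R = 112 N.

R_B ≈ 112 N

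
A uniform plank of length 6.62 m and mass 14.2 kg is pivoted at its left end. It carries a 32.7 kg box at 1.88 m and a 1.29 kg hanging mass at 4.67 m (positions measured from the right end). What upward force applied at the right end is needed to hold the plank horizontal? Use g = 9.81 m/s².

Taking torques about the left end:
Beam weight: 14.2 × 9.81 = 139.3 N down at 3.31 m → arm 3.31 m, τ = 139.3 × 3.31 = 461.1 N·m clockwise.
Box: 32.7 × 9.81 = 320.8 N down at 1.88 m → arm 4.74 m, τ = 320.8 × 4.74 = 1521 N·m clockwise.
Hanging mass: 1.29 × 9.81 = 12.65 N down at 4.67 m → arm 1.95 m, τ = 12.65 × 1.95 = 24.67 N·m clockwise.
Net moment of the loads = 2007 N·m clockwise.
The upward force F acts at the right end, arm 6.62 m, giving F × 6.62 counterclockwise.
Setting net torque to zero: F × 6.62 = 2007 → F = 2007 / 6.62 = 303 N.

F ≈ 303 N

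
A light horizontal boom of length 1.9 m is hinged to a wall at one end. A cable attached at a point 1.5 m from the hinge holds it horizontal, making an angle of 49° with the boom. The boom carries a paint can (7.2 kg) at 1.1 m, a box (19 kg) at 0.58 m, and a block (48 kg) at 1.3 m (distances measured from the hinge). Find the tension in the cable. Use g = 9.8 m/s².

Take moments about the hinge.
Paint can: 7.2 × 9.8 = 70.56 N down at 1.1 m → arm 1.1 m, τ = 70.56 × 1.1 = 77.62 N·m clockwise.
Box: 19 × 9.8 = 186.2 N down at 0.58 m → arm 0.58 m, τ = 186.2 × 0.58 = 108 N·m clockwise.
Block: 48 × 9.8 = 470.4 N down at 1.3 m → arm 1.3 m, τ = 470.4 × 1.3 = 611.5 N·m clockwise.
Total clockwise load moment = 797.1 N·m.
The cable tension T acts at 1.5 m; only its component perpendicular to the boom, T sinθ, produces torque. sin 49° = 0.7547.
Balancing moments: T × 1.5 × 0.7547 = 797.1, giving T = 797.1 / 1.132 = 704 N.

T ≈ 704 N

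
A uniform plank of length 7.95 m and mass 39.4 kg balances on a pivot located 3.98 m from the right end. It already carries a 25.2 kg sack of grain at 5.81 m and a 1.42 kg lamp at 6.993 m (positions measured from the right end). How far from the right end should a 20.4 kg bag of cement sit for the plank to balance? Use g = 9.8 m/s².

x ≈ 1.52 m from the right end

Choose the pivot (at 3.98 m from the right end) as the axis so the support reaction has zero arm there.
Beam weight: 39.4 × 9.8 = 386.1 N down at 3.975 m → arm 0.005 m, τ = 386.1 × 0.005 = 1.931 N·m clockwise.
Sack of grain: 25.2 × 9.8 = 247 N down at 5.81 m → arm 1.83 m, τ = 247 × 1.83 = 452 N·m counterclockwise.
Lamp: 1.42 × 9.8 = 13.92 N down at 6.993 m → arm 3.013 m, τ = 13.92 × 3.013 = 41.94 N·m counterclockwise.
Net moment of existing loads = 492 N·m counterclockwise.
The bag of cement weighs 20.4 × 9.8 = 199.9 N and must supply an equal clockwise moment, so its lever arm about the pivot is 492 / 199.9 = 2.46 m.
That puts it at 3.98 − 2.46 = 1.52 m from the right end.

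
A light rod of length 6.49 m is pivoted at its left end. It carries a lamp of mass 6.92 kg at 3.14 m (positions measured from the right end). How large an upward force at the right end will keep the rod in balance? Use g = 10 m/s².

F ≈ 35.7 N

Sum moments about the left end (the unknown pivot reaction has zero arm there).
Lamp: 6.92 × 10 = 69.2 N down at 3.14 m → arm 3.35 m, τ = 69.2 × 3.35 = 231.8 N·m clockwise.
Net moment of the loads = 231.8 N·m clockwise.
The upward force F acts at the right end, arm 6.49 m, giving F × 6.49 counterclockwise.
Balancing moments: F × 6.49 = 231.8, giving F = 231.8 / 6.49 = 35.7 N.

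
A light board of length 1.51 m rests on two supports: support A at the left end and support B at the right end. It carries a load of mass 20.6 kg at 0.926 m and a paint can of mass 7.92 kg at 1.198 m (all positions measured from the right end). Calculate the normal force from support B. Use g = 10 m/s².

Choose support A as the axis so its reaction then has zero moment arm.
Load: 20.6 × 10 = 206 N down at 0.926 m → arm 0.584 m, τ = 206 × 0.584 = 120.3 N·m clockwise.
Paint can: 7.92 × 10 = 79.2 N down at 1.198 m → arm 0.312 m, τ = 79.2 × 0.312 = 24.71 N·m clockwise.
Net load moment about support A = 145 N·m clockwise.
Reaction R at support B is upward at 0 m, arm 1.51 m → moment R × 1.51 counterclockwise.
Στ = 0 ⇒ R × 1.51 = 145 ⇒ R = 96 N.

R_B ≈ 96 N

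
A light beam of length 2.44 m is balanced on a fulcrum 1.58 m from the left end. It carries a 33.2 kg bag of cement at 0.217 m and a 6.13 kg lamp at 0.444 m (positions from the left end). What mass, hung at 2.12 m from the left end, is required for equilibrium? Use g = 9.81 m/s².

m ≈ 96.7 kg

Choose the fulcrum (at 1.58 m from the left end) as the axis so the support reaction has zero arm there.
Bag of cement: 33.2 × 9.81 = 325.7 N down at 0.217 m → arm 1.363 m, τ = 325.7 × 1.363 = 443.9 N·m counterclockwise.
Lamp: 6.13 × 9.81 = 60.14 N down at 0.444 m → arm 1.136 m, τ = 60.14 × 1.136 = 68.32 N·m counterclockwise.
Net moment of known loads = 512.2 N·m counterclockwise.
An unknown mass m at 2.12 m has arm 0.54 m; its moment is m·g·0.54 clockwise.
Setting net torque to zero: m × 9.81 × 0.54 = 512.2 → m = 512.2 / (9.81 × 0.54) = 96.7 kg.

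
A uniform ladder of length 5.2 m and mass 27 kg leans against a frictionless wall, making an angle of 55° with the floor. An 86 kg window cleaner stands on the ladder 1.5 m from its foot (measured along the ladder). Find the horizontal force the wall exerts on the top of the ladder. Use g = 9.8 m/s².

N_wall ≈ 263 N

About the foot of the ladder:
Ladder weight 27×9.8 = 264.6 N acts at 2.6 m along the ladder; its horizontal arm is 2.6·cos55° = 1.491 m → τ = 394.5 N·m clockwise.
Window cleaner: 86×9.8 = 842.8 N at 1.5 m → arm 0.8604 m → τ = 725.1 N·m clockwise.
Wall normal N acts horizontally at the top; its moment arm is the height L sinθ = 5.2·sin55° = 4.26 m, counterclockwise.
Στ = 0 ⇒ N × 4.26 = 1120 ⇒ N = 263 N.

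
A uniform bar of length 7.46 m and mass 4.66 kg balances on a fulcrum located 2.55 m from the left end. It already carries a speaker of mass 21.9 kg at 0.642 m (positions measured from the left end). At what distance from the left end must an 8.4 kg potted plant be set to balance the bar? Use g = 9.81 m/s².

x ≈ 6.87 m from the left end

Sum moments about the fulcrum (at 2.55 m from the left end) (the support reaction has zero arm there).
Beam weight: 4.66 × 9.81 = 45.71 N down at 3.73 m → arm 1.18 m, τ = 45.71 × 1.18 = 53.94 N·m clockwise.
Speaker: 21.9 × 9.81 = 214.8 N down at 0.642 m → arm 1.908 m, τ = 214.8 × 1.908 = 409.8 N·m counterclockwise.
Net moment of existing loads = 355.9 N·m counterclockwise.
The potted plant weighs 8.4 × 9.81 = 82.4 N and must supply an equal clockwise moment, so its lever arm about the fulcrum is 355.9 / 82.4 = 4.32 m.
That puts it at 2.55 + 4.32 = 6.87 m from the left end.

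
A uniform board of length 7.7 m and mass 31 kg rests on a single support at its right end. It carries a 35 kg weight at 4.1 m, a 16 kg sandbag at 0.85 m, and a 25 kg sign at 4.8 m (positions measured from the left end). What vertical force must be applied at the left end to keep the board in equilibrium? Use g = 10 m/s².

F ≈ 555 N

Choose the right end as the axis so the unknown pivot reaction has zero arm there.
Beam weight: 31 × 10 = 310 N down at 3.85 m → arm 3.85 m, τ = 310 × 3.85 = 1194 N·m counterclockwise.
Weight: 35 × 10 = 350 N down at 4.1 m → arm 3.6 m, τ = 350 × 3.6 = 1260 N·m counterclockwise.
Sandbag: 16 × 10 = 160 N down at 0.85 m → arm 6.85 m, τ = 160 × 6.85 = 1096 N·m counterclockwise.
Sign: 25 × 10 = 250 N down at 4.8 m → arm 2.9 m, τ = 250 × 2.9 = 725 N·m counterclockwise.
Net moment of the loads = 4275 N·m counterclockwise.
The upward force F acts at the left end, arm 7.7 m, giving F × 7.7 clockwise.
For rotational equilibrium, F × 7.7 = 4275, so F = 4275 / 7.7 = 555 N.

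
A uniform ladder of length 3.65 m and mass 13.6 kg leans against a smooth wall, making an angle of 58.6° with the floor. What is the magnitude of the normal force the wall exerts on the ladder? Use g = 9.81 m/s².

N_wall ≈ 40.7 N

Take moments about the foot of the ladder.
Ladder weight 13.6×9.81 = 133.4 N acts at 1.825 m along the ladder; its horizontal arm is 1.825·cos58.6° = 0.9508 m → τ = 126.8 N·m clockwise.
Wall normal N acts horizontally at the top; its moment arm is the height L sinθ = 3.65·sin58.6° = 3.115 m, counterclockwise.
Balancing moments: N × 3.115 = 126.8, giving N = 40.7 N.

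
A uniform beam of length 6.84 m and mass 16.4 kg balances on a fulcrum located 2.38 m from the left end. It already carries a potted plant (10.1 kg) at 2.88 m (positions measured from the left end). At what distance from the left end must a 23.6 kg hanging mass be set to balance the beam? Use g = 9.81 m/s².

x ≈ 1.44 m from the left end

Choose the fulcrum (at 2.38 m from the left end) as the axis so the support reaction has zero arm there.
Beam weight: 16.4 × 9.81 = 160.9 N down at 3.42 m → arm 1.04 m, τ = 160.9 × 1.04 = 167.3 N·m clockwise.
Potted plant: 10.1 × 9.81 = 99.08 N down at 2.88 m → arm 0.5 m, τ = 99.08 × 0.5 = 49.54 N·m clockwise.
Net moment of existing loads = 216.8 N·m clockwise.
The hanging mass weighs 23.6 × 9.81 = 231.5 N and must supply an equal counterclockwise moment, so its lever arm about the fulcrum is 216.8 / 231.5 = 0.937 m.
That puts it at 2.38 − 0.937 = 1.44 m from the left end.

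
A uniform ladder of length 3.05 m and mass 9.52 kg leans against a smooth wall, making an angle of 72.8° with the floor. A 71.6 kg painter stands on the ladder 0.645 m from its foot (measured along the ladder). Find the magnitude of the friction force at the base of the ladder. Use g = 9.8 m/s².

Sum moments about the foot of the ladder (the floor normal and friction both act there and drop out).
Ladder weight 9.52×9.8 = 93.3 N acts at 1.525 m along the ladder; its horizontal arm is 1.525·cos72.8° = 0.451 m → τ = 42.08 N·m clockwise.
Painter: 71.6×9.8 = 701.7 N at 0.645 m → arm 0.1907 m → τ = 133.8 N·m clockwise.
Wall normal N acts horizontally at the top; its moment arm is the height L sinθ = 3.05·sin72.8° = 2.914 m, counterclockwise.
For rotational equilibrium, N × 2.914 = 175.9, so N = 60.4 N.
ΣFx = 0: friction at the foot balances the wall's push, so f = N_wall = 60.4 N.

f ≈ 60.4 N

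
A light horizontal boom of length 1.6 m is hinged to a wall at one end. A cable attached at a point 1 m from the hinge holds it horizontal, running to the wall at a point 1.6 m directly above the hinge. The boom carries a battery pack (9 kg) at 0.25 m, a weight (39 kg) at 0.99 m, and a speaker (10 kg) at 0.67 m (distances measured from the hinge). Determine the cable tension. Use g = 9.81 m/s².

T ≈ 550 N

Sum moments about the hinge (the unknown hinge reaction has zero arm there).
Battery pack: 9 × 9.81 = 88.29 N down at 0.25 m → arm 0.25 m, τ = 88.29 × 0.25 = 22.07 N·m clockwise.
Weight: 39 × 9.81 = 382.6 N down at 0.99 m → arm 0.99 m, τ = 382.6 × 0.99 = 378.8 N·m clockwise.
Speaker: 10 × 9.81 = 98.1 N down at 0.67 m → arm 0.67 m, τ = 98.1 × 0.67 = 65.73 N·m clockwise.
Total clockwise load moment = 466.6 N·m.
The cable tension T acts at 1 m; only its component perpendicular to the boom, T sinθ, produces torque. sinθ = h/√(h²+d²) = 1.6/√(1.6²+1²) = 0.848.
Setting net torque to zero: T × 1 × 0.848 = 466.6 → T = 466.6 / 0.848 = 550 N.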